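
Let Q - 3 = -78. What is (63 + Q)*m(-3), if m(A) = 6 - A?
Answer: -108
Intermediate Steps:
Q = -75 (Q = 3 - 78 = -75)
(63 + Q)*m(-3) = (63 - 75)*(6 - 1*(-3)) = -12*(6 + 3) = -12*9 = -108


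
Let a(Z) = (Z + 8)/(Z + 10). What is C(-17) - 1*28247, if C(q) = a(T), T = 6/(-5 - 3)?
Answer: -1045110/37 ≈ -28246.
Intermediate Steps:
T = -¾ (T = 6/(-8) = 6*(-⅛) = -¾ ≈ -0.75000)
a(Z) = (8 + Z)/(10 + Z)
C(q) = 29/37 (C(q) = (8 - ¾)/(10 - ¾) = (29/4)/(37/4) = (4/37)*(29/4) = 29/37)
C(-17) - 1*28247 = 29/37 - 1*28247 = 29/37 - 28247 = -1045110/37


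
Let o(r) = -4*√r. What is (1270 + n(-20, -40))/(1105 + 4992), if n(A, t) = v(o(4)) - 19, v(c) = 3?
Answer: 1254/6097 ≈ 0.20567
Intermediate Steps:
n(A, t) = -16 (n(A, t) = 3 - 19 = -16)
(1270 + n(-20, -40))/(1105 + 4992) = (1270 - 16)/(1105 + 4992) = 1254/6097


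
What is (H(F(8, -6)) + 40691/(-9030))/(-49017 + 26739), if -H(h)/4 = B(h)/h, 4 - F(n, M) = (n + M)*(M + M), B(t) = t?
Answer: 10973/28738620 ≈ 0.00038182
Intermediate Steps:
F(n, M) = 4 - 2*M*(M + n) (F(n, M) = 4 - (n + M)*(M + M) = 4 - (M + n)*2*M = 4 - 2*M*(M + n))
H(h) = -4 (H(h) = -4*h/h = -4*1 = -4)
(H(F(8, -6)) + 40691/(-9030))/(-49017 + 26739) = (-4 + 40691/(-9030))/(-49017 + 26739) = (-4 + 40691*(-1/9030))/(-22278) = (-4 - 5813/1290)*(-1/22278) = -10973/1290*(-1/22278) = 10973/28738620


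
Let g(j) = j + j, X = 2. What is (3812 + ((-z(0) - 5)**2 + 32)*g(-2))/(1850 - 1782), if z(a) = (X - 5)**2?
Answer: 725/17 ≈ 42.647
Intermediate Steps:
z(a) = 9 (z(a) = (2 - 5)**2 = (-3)**2 = 9)
g(j) = 2*j
(3812 + ((-z(0) - 5)**2 + 32)*g(-2))/(1850 - 1782) = (3812 + ((-1*9 - 5)**2 + 32)*(2*(-2)))/(1850 - 1782) = (3812 + ((-9 - 5)**2 + 32)*(-4))/68 = (3812 + ((-14)**2 + 32)*(-4))*(1/68) = (3812 + (196 + 32)*(-4))*(1/68) = (3812 + 228*(-4))*(1/68) = (3812 - 912)*(1/68) = 2900*(1/68) = 725/17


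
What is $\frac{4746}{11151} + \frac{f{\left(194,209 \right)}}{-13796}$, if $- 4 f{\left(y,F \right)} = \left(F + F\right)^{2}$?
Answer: $\frac{26312507}{7325676} \approx 3.5918$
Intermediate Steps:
$f{\left(y,F \right)} = - F^{2}$ ($f{\left(y,F \right)} = - \frac{\left(F + F\right)^{2}}{4} = - \frac{\left(2 F\right)^{2}}{4} = - \frac{4 F^{2}}{4} = - F^{2}$)
$\frac{4746}{11151} + \frac{f{\left(194,209 \right)}}{-13796} = \frac{4746}{11151} + \frac{\left(-1\right) 209^{2}}{-13796} = 4746 \cdot \frac{1}{11151} + \left(-1\right) 43681 \left(- \frac{1}{13796}\right) = \frac{226}{531} - - \frac{43681}{13796} = \frac{226}{531} + \frac{43681}{13796} = \frac{26312507}{7325676}$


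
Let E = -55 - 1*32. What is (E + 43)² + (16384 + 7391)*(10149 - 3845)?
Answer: 149879536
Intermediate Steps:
E = -87 (E = -55 - 32 = -87)
(E + 43)² + (16384 + 7391)*(10149 - 3845) = (-87 + 43)² + (16384 + 7391)*(10149 - 3845) = (-44)² + 23775*6304 = 1936 + 149877600 = 149879536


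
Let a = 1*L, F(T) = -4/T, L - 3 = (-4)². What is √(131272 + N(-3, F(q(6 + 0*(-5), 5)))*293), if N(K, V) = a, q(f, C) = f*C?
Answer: √136839 ≈ 369.92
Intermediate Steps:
q(f, C) = C*f
L = 19 (L = 3 + (-4)² = 3 + 16 = 19)
a = 19 (a = 1*19 = 19)
N(K, V) = 19
√(131272 + N(-3, F(q(6 + 0*(-5), 5)))*293) = √(131272 + 19*293) = √(131272 + 5567) = √136839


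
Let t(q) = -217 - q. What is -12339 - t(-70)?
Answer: -12192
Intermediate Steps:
-12339 - t(-70) = -12339 - (-217 - 1*(-70)) = -12339 - (-217 + 70) = -12339 - 1*(-147) = -12339 + 147 = -12192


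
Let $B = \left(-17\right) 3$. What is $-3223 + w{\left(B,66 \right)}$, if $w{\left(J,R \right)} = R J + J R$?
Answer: $-9955$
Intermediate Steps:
$B = -51$
$w{\left(J,R \right)} = 2 J R$ ($w{\left(J,R \right)} = J R + J R = 2 J R$)
$-3223 + w{\left(B,66 \right)} = -3223 + 2 \left(-51\right) 66 = -3223 - 6732 = -9955$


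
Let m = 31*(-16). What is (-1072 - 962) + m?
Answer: -2530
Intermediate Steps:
m = -496
(-1072 - 962) + m = (-1072 - 962) - 496 = -2034 - 496 = -2530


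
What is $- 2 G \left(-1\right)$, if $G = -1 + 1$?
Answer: $0$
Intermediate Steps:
$G = 0$
$- 2 G \left(-1\right) = \left(-2\right) 0 \left(-1\right) = 0 \left(-1\right) = 0$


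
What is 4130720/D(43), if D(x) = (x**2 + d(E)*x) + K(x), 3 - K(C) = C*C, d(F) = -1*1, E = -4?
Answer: -103268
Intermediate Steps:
d(F) = -1
K(C) = 3 - C**2 (K(C) = 3 - C*C = 3 - C**2)
D(x) = 3 - x (D(x) = (x**2 - x) + (3 - x**2) = 3 - x)
4130720/D(43) = 4130720/(3 - 1*43) = 4130720/(3 - 43) = 4130720/(-40) = 4130720*(-1/40) = -103268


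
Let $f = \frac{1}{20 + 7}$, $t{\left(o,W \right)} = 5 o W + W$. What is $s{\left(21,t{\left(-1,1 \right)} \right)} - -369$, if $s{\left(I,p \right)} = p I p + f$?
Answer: $\frac{19036}{27} \approx 705.04$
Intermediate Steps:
$t{\left(o,W \right)} = W + 5 W o$ ($t{\left(o,W \right)} = 5 W o + W = W + 5 W o$)
$f = \frac{1}{27} \approx 0.037037$
$s{\left(I,p \right)} = \frac{1}{27} + I p^{2}$ ($s{\left(I,p \right)} = p I p + \frac{1}{27} = I p p + \frac{1}{27} = I p^{2} + \frac{1}{27} = \frac{1}{27} + I p^{2}$)
$s{\left(21,t{\left(-1,1 \right)} \right)} - -369 = \left(\frac{1}{27} + 21 \left(1 \left(1 + 5 \left(-1\right)\right)\right)^{2}\right) - -369 = \left(\frac{1}{27} + 21 \left(1 \left(1 - 5\right)\right)^{2}\right) + 369 = \left(\frac{1}{27} + 21 \left(1 \left(-4\right)\right)^{2}\right) + 369 = \left(\frac{1}{27} + 21 \left(-4\right)^{2}\right) + 369 = \left(\frac{1}{27} + 21 \cdot 16\right) + 369 = \left(\frac{1}{27} + 336\right) + 369 = \frac{9073}{27} + 369 = \frac{19036}{27}$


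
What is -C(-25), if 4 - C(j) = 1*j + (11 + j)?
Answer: -43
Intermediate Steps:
C(j) = -7 - 2*j (C(j) = 4 - (1*j + (11 + j)) = 4 - (j + (11 + j)) = 4 - (11 + 2*j) = 4 + (-11 - 2*j) = -7 - 2*j)
-C(-25) = -(-7 - 2*(-25)) = -(-7 + 50) = -1*43 = -43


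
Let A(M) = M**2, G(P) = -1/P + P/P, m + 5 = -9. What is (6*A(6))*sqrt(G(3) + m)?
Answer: 144*I*sqrt(30) ≈ 788.72*I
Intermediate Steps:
m = -14 (m = -5 - 9 = -14)
G(P) = 1 - 1/P (G(P) = -1/P + 1 = 1 - 1/P)
(6*A(6))*sqrt(G(3) + m) = (6*6**2)*sqrt((-1 + 3)/3 - 14) = (6*36)*sqrt((1/3)*2 - 14) = 216*sqrt(2/3 - 14) = 216*sqrt(-40/3) = 216*(2*I*sqrt(30)/3) = 144*I*sqrt(30)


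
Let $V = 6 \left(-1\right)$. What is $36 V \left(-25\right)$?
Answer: $5400$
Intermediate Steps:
$V = -6$
$36 V \left(-25\right) = 36 \left(-6\right) \left(-25\right) = \left(-216\right) \left(-25\right) = 5400$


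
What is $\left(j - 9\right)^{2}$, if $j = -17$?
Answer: $676$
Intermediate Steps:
$\left(j - 9\right)^{2} = \left(-17 - 9\right)^{2} = \left(-26\right)^{2} = 676$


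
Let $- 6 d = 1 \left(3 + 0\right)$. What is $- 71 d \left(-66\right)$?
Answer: $-2343$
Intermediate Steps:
$d = - \frac{1}{2}$ ($d = - \frac{1 \left(3 + 0\right)}{6} = - \frac{1 \cdot 3}{6} = \left(- \frac{1}{6}\right) 3 = - \frac{1}{2} \approx -0.5$)
$- 71 d \left(-66\right) = \left(-71\right) \left(- \frac{1}{2}\right) \left(-66\right) = \frac{71}{2} \left(-66\right) = -2343$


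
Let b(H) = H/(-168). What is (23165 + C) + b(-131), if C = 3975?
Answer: 4559651/168 ≈ 27141.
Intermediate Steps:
b(H) = -H/168 (b(H) = H*(-1/168) = -H/168)
(23165 + C) + b(-131) = (23165 + 3975) - 1/168*(-131) = 27140 + 131/168 = 4559651/168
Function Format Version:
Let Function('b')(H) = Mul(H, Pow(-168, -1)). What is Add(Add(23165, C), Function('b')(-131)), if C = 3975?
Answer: Rational(4559651, 168) ≈ 27141.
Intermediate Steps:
Function('b')(H) = Mul(Rational(-1, 168), H) (Function('b')(H) = Mul(H, Rational(-1, 168)) = Mul(Rational(-1, 168), H))
Add(Add(23165, C), Function('b')(-131)) = Add(Add(23165, 3975), Mul(Rational(-1, 168), -131)) = Add(27140, Rational(131, 168)) = Rational(4559651, 168)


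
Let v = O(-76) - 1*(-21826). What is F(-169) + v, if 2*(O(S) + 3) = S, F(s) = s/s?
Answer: 21786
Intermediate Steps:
F(s) = 1
O(S) = -3 + S/2
v = 21785 (v = (-3 + (½)*(-76)) - 1*(-21826) = (-3 - 38) + 21826 = -41 + 21826 = 21785)
F(-169) + v = 1 + 21785 = 21786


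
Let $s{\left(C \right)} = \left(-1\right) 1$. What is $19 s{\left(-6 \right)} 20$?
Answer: $-380$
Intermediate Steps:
$s{\left(C \right)} = -1$
$19 s{\left(-6 \right)} 20 = 19 \left(-1\right) 20 = \left(-19\right) 20 = -380$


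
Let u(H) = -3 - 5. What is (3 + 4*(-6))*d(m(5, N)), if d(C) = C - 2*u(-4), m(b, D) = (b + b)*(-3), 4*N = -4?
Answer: 294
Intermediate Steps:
N = -1 (N = (¼)*(-4) = -1)
u(H) = -8
m(b, D) = -6*b (m(b, D) = (2*b)*(-3) = -6*b)
d(C) = 16 + C (d(C) = C - 2*(-8) = C + 16 = 16 + C)
(3 + 4*(-6))*d(m(5, N)) = (3 + 4*(-6))*(16 - 6*5) = (3 - 24)*(16 - 30) = -21*(-14) = 294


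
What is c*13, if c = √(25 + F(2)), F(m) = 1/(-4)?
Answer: 39*√11/2 ≈ 64.674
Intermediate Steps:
F(m) = -¼ (F(m) = 1*(-¼) = -¼)
c = 3*√11/2 (c = √(25 - ¼) = √(99/4) = 3*√11/2 ≈ 4.9749)
c*13 = (3*√11/2)*13 = 39*√11/2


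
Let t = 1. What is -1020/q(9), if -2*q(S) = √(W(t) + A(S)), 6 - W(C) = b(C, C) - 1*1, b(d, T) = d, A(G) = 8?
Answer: 1020*√14/7 ≈ 545.21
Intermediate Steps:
W(C) = 7 - C (W(C) = 6 - (C - 1*1) = 6 - (C - 1) = 6 - (-1 + C) = 6 + (1 - C) = 7 - C)
q(S) = -√14/2 (q(S) = -√((7 - 1*1) + 8)/2 = -√((7 - 1) + 8)/2 = -√(6 + 8)/2 = -√14/2)
-1020/q(9) = -1020*(-√14/7) = -(-1020)*√14/7 = 1020*√14/7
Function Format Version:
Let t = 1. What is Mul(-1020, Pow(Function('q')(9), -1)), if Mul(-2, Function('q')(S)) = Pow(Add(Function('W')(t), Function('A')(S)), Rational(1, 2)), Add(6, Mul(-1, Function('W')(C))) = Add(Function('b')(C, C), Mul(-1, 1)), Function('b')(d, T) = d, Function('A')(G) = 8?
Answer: Mul(Rational(1020, 7), Pow(14, Rational(1, 2))) ≈ 545.21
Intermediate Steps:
Function('W')(C) = Add(7, Mul(-1, C)) (Function('W')(C) = Add(6, Mul(-1, Add(C, Mul(-1, 1)))) = Add(6, Mul(-1, Add(C, -1))) = Add(6, Mul(-1, Add(-1, C))) = Add(6, Add(1, Mul(-1, C))) = Add(7, Mul(-1, C)))
Function('q')(S) = Mul(Rational(-1, 2), Pow(14, Rational(1, 2))) (Function('q')(S) = Mul(Rational(-1, 2), Pow(Add(Add(7, Mul(-1, 1)), 8), Rational(1, 2))) = Mul(Rational(-1, 2), Pow(Add(Add(7, -1), 8), Rational(1, 2))) = Mul(Rational(-1, 2), Pow(Add(6, 8), Rational(1, 2))) = Mul(Rational(-1, 2), Pow(14, Rational(1, 2))))
Mul(-1020, Pow(Function('q')(9), -1)) = Mul(-1020, Pow(Mul(Rational(-1, 2), Pow(14, Rational(1, 2))), -1)) = Mul(-1020, Mul(Rational(-1, 7), Pow(14, Rational(1, 2)))) = Mul(Rational(1020, 7), Pow(14, Rational(1, 2)))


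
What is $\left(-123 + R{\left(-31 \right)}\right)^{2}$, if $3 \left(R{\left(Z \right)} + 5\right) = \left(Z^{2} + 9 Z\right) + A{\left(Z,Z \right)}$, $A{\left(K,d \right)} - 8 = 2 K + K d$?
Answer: $\frac{1452025}{9} \approx 1.6134 \cdot 10^{5}$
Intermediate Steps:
$A{\left(K,d \right)} = 8 + 2 K + K d$ ($A{\left(K,d \right)} = 8 + \left(2 K + K d\right) = 8 + 2 K + K d$)
$R{\left(Z \right)} = - \frac{7}{3} + \frac{2 Z^{2}}{3} + \frac{11 Z}{3}$ ($R{\left(Z \right)} = -5 + \frac{\left(Z^{2} + 9 Z\right) + \left(8 + 2 Z + Z Z\right)}{3} = -5 + \frac{\left(Z^{2} + 9 Z\right) + \left(8 + 2 Z + Z^{2}\right)}{3} = -5 + \frac{\left(Z^{2} + 9 Z\right) + \left(8 + Z^{2} + 2 Z\right)}{3} = -5 + \frac{8 + 2 Z^{2} + 11 Z}{3} = -5 + \left(\frac{8}{3} + \frac{2 Z^{2}}{3} + \frac{11 Z}{3}\right) = - \frac{7}{3} + \frac{2 Z^{2}}{3} + \frac{11 Z}{3}$)
$\left(-123 + R{\left(-31 \right)}\right)^{2} = \left(-123 + \left(- \frac{7}{3} + \frac{2 \left(-31\right)^{2}}{3} + \frac{11}{3} \left(-31\right)\right)\right)^{2} = \left(-123 - - \frac{1574}{3}\right)^{2} = \left(-123 + \frac{1574}{3}\right)^{2} = \left(\frac{1205}{3}\right)^{2} = \frac{1452025}{9}$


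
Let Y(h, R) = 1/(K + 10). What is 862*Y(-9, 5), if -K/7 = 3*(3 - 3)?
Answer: 431/5 ≈ 86.200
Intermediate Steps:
K = 0 (K = -21*(3 - 3) = -21*0 = -7*0 = 0)
Y(h, R) = ⅒ (Y(h, R) = 1/(0 + 10) = 1/10 = ⅒)
862*Y(-9, 5) = 862*(⅒) = 431/5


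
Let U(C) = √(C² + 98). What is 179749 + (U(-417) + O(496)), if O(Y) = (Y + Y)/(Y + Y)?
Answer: 179750 + √173987 ≈ 1.8017e+5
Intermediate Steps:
O(Y) = 1 (O(Y) = (2*Y)/((2*Y)) = (2*Y)*(1/(2*Y)) = 1)
U(C) = √(98 + C²)
179749 + (U(-417) + O(496)) = 179749 + (√(98 + (-417)²) + 1) = 179749 + (√(98 + 173889) + 1) = 179749 + (√173987 + 1) = 179749 + (1 + √173987) = 179750 + √173987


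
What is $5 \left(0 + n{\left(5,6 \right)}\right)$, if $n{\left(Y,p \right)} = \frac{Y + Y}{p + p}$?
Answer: $\frac{25}{6} \approx 4.1667$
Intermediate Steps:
$n{\left(Y,p \right)} = \frac{Y}{p}$ ($n{\left(Y,p \right)} = \frac{2 Y}{2 p} = 2 Y \frac{1}{2 p} = \frac{Y}{p}$)
$5 \left(0 + n{\left(5,6 \right)}\right) = 5 \left(0 + \frac{5}{6}\right) = 5 \cdot \frac{5}{6} = \frac{25}{6}$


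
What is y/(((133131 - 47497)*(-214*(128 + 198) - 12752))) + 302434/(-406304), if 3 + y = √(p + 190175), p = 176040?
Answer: -133565725767599/179438451606736 - √366215/7066175144 ≈ -0.74435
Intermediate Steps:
y = -3 + √366215 (y = -3 + √(176040 + 190175) = -3 + √366215 ≈ 602.16)
y/(((133131 - 47497)*(-214*(128 + 198) - 12752))) + 302434/(-406304) = (-3 + √366215)/(((133131 - 47497)*(-214*(128 + 198) - 12752))) + 302434/(-406304) = (-3 + √366215)/((85634*(-214*326 - 12752))) + 302434*(-1/406304) = (-3 + √366215)/((85634*(-69764 - 12752))) - 151217/203152 = (-3 + √366215)/((85634*(-82516))) - 151217/203152 = (-3 + √366215)/(-7066175144) - 151217/203152 = (-3 + √366215)*(-1/7066175144) - 151217/203152 = (3/7066175144 - √366215/7066175144) - 151217/203152 = -133565725767599/179438451606736 - √366215/7066175144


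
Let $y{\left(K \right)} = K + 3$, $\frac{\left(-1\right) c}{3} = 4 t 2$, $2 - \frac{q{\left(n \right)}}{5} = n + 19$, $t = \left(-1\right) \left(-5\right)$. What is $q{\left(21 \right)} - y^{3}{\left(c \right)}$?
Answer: $1601423$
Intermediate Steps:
$t = 5$
$q{\left(n \right)} = -85 - 5 n$ ($q{\left(n \right)} = 10 - 5 \left(n + 19\right) = 10 - 5 \left(19 + n\right) = 10 - \left(95 + 5 n\right) = -85 - 5 n$)
$c = -120$ ($c = - 3 \cdot 4 \cdot 5 \cdot 2 = - 3 \cdot 20 \cdot 2 = \left(-3\right) 40 = -120$)
$y{\left(K \right)} = 3 + K$
$q{\left(21 \right)} - y^{3}{\left(c \right)} = \left(-85 - 105\right) - \left(3 - 120\right)^{3} = \left(-85 - 105\right) - \left(-117\right)^{3} = -190 - -1601613 = -190 + 1601613 = 1601423$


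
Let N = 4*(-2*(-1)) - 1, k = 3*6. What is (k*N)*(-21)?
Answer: -2646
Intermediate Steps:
k = 18
N = 7 (N = 4*2 - 1 = 8 - 1 = 7)
(k*N)*(-21) = (18*7)*(-21) = 126*(-21) = -2646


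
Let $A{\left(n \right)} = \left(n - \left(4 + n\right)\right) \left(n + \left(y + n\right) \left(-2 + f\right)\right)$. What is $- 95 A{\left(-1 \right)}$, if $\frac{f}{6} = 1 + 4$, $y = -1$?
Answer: $-21660$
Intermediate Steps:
$f = 30$ ($f = 6 \left(1 + 4\right) = 6 \cdot 5 = 30$)
$A{\left(n \right)} = 112 - 116 n$ ($A{\left(n \right)} = \left(n - \left(4 + n\right)\right) \left(n + \left(-1 + n\right) \left(-2 + 30\right)\right) = - 4 \left(n + \left(-1 + n\right) 28\right) = - 4 \left(n + \left(-28 + 28 n\right)\right) = - 4 \left(-28 + 29 n\right) = 112 - 116 n$)
$- 95 A{\left(-1 \right)} = - 95 \left(112 - -116\right) = - 95 \left(112 + 116\right) = \left(-95\right) 228 = -21660$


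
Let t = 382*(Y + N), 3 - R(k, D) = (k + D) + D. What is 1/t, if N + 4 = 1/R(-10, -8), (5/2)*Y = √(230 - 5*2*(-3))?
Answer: 16675/41562746 + 1682*√65/20781373 ≈ 0.0010537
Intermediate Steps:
R(k, D) = 3 - k - 2*D (R(k, D) = 3 - ((k + D) + D) = 3 - ((D + k) + D) = 3 - (k + 2*D) = 3 + (-k - 2*D) = 3 - k - 2*D)
Y = 4*√65/5 (Y = 2*√(230 - 5*2*(-3))/5 = 2*√(230 - 10*(-3))/5 = 2*√(230 + 30)/5 = 2*√260/5 = 2*(2*√65)/5 = 4*√65/5 ≈ 6.4498)
N = -115/29 (N = -4 + 1/(3 - 1*(-10) - 2*(-8)) = -4 + 1/(3 + 10 + 16) = -4 + 1/29 = -115/29 ≈ -3.9655)
t = -43930/29 + 1528*√65/5 (t = 382*(4*√65/5 - 115/29) = 382*(-115/29 + 4*√65/5) = -43930/29 + 1528*√65/5 ≈ 949.00)
1/t = 1/(-43930/29 + 1528*√65/5)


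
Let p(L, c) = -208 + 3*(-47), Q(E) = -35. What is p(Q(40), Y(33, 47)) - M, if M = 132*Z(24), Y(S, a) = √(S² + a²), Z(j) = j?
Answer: -3517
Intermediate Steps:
M = 3168 (M = 132*24 = 3168)
p(L, c) = -349 (p(L, c) = -208 - 141 = -349)
p(Q(40), Y(33, 47)) - M = -349 - 1*3168 = -349 - 3168 = -3517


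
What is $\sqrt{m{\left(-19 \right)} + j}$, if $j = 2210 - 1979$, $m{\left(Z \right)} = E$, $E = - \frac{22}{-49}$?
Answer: $\frac{\sqrt{11341}}{7} \approx 15.213$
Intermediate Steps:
$E = \frac{22}{49}$ ($E = \left(-22\right) \left(- \frac{1}{49}\right) = \frac{22}{49} \approx 0.44898$)
$m{\left(Z \right)} = \frac{22}{49}$
$j = 231$
$\sqrt{m{\left(-19 \right)} + j} = \sqrt{\frac{22}{49} + 231} = \sqrt{\frac{11341}{49}} = \frac{\sqrt{11341}}{7}$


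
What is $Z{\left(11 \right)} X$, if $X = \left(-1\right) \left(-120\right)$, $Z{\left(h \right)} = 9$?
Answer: $1080$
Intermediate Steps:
$X = 120$
$Z{\left(11 \right)} X = 9 \cdot 120 = 1080$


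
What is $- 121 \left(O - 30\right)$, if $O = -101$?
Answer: $15851$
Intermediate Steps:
$- 121 \left(O - 30\right) = - 121 \left(-101 - 30\right) = \left(-121\right) \left(-131\right) = 15851$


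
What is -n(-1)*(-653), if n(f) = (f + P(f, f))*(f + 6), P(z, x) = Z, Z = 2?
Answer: 3265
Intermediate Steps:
P(z, x) = 2
n(f) = (2 + f)*(6 + f) (n(f) = (f + 2)*(f + 6) = (2 + f)*(6 + f))
-n(-1)*(-653) = -(12 + (-1)**2 + 8*(-1))*(-653) = -(12 + 1 - 8)*(-653) = -1*5*(-653) = -5*(-653) = 3265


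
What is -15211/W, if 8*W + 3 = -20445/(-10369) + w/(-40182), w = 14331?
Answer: 16900319787568/192339541 ≈ 87867.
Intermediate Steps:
W = -192339541/1111059088 (W = -3/8 + (-20445/(-10369) + 14331/(-40182))/8 = -3/8 + (-20445*(-1/10369) + 14331*(-1/40182))/8 = -3/8 + (20445/10369 - 4777/13394)/8 = -3/8 + (⅛)*(224307617/138882386) = -3/8 + 224307617/1111059088 = -192339541/1111059088 ≈ -0.17311)
-15211/W = -15211/(-192339541/1111059088) = -15211*(-1111059088/192339541) = 16900319787568/192339541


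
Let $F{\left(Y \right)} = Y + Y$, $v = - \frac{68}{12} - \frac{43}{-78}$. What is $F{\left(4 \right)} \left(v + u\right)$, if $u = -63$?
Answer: $- \frac{7084}{13} \approx -544.92$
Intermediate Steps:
$v = - \frac{133}{26}$ ($v = \left(-68\right) \frac{1}{12} - - \frac{43}{78} = - \frac{17}{3} + \frac{43}{78} = - \frac{133}{26} \approx -5.1154$)
$F{\left(Y \right)} = 2 Y$
$F{\left(4 \right)} \left(v + u\right) = 2 \cdot 4 \left(- \frac{133}{26} - 63\right) = 8 \left(- \frac{1771}{26}\right) = - \frac{7084}{13}$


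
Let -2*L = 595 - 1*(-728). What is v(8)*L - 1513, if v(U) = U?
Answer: -6805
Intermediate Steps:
L = -1323/2 (L = -(595 - 1*(-728))/2 = -(595 + 728)/2 = -1/2*1323 = -1323/2 ≈ -661.50)
v(8)*L - 1513 = 8*(-1323/2) - 1513 = -5292 - 1513 = -6805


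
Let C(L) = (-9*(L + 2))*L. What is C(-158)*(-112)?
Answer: 24845184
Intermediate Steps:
C(L) = L*(-18 - 9*L) (C(L) = (-9*(2 + L))*L = (-18 - 9*L)*L = L*(-18 - 9*L))
C(-158)*(-112) = -9*(-158)*(2 - 158)*(-112) = -9*(-158)*(-156)*(-112) = -221832*(-112) = 24845184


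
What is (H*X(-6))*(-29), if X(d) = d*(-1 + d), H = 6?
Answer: -7308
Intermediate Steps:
(H*X(-6))*(-29) = (6*(-6*(-1 - 6)))*(-29) = (6*(-6*(-7)))*(-29) = (6*42)*(-29) = 252*(-29) = -7308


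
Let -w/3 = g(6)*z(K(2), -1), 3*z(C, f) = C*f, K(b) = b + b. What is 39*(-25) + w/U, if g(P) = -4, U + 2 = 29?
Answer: -26341/27 ≈ -975.59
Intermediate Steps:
U = 27 (U = -2 + 29 = 27)
K(b) = 2*b
z(C, f) = C*f/3 (z(C, f) = (C*f)/3 = C*f/3)
w = -16 (w = -(-12)*(⅓)*(2*2)*(-1) = -(-12)*(⅓)*4*(-1) = -(-12)*(-4)/3 = -3*16/3 = -16)
39*(-25) + w/U = 39*(-25) - 16/27 = -975 - 16*1/27 = -975 - 16/27 = -26341/27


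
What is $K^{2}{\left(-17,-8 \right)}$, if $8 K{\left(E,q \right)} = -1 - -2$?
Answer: $\frac{1}{64} \approx 0.015625$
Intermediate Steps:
$K{\left(E,q \right)} = \frac{1}{8}$ ($K{\left(E,q \right)} = \frac{-1 - -2}{8} = \frac{-1 + 2}{8} = \frac{1}{8} \cdot 1 = \frac{1}{8}$)
$K^{2}{\left(-17,-8 \right)} = \left(\frac{1}{8}\right)^{2} = \frac{1}{64}$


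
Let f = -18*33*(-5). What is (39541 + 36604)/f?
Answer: 15229/594 ≈ 25.638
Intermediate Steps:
f = 2970 (f = -594*(-5) = 2970)
(39541 + 36604)/f = (39541 + 36604)/2970 = 76145*(1/2970) = 15229/594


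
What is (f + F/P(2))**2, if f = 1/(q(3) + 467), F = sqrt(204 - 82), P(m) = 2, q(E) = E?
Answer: 6737451/220900 + sqrt(122)/470 ≈ 30.523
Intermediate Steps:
F = sqrt(122) ≈ 11.045
f = 1/470 (f = 1/(3 + 467) = 1/470 ≈ 0.0021277)
(f + F/P(2))**2 = (1/470 + sqrt(122)/2)**2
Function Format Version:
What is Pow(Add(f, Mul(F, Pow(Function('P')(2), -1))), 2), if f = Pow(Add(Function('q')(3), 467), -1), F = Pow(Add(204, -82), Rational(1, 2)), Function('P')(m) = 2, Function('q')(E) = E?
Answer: Add(Rational(6737451, 220900), Mul(Rational(1, 470), Pow(122, Rational(1, 2)))) ≈ 30.523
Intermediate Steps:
F = Pow(122, Rational(1, 2)) ≈ 11.045
f = Rational(1, 470) (f = Pow(Add(3, 467), -1) = Pow(470, -1) = Rational(1, 470) ≈ 0.0021277)
Pow(Add(f, Mul(F, Pow(Function('P')(2), -1))), 2) = Pow(Add(Rational(1, 470), Mul(Pow(122, Rational(1, 2)), Pow(2, -1))), 2) = Pow(Add(Rational(1, 470), Mul(Pow(122, Rational(1, 2)), Rational(1, 2))), 2) = Pow(Add(Rational(1, 470), Mul(Rational(1, 2), Pow(122, Rational(1, 2)))), 2)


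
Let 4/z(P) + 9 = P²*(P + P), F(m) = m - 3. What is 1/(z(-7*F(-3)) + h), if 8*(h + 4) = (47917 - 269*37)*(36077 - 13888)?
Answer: 296334/31203346565105 ≈ 9.4969e-9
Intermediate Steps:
F(m) = -3 + m
h = 210595791/2 (h = -4 + ((47917 - 269*37)*(36077 - 13888))/8 = -4 + ((47917 - 9953)*22189)/8 = -4 + (37964*22189)/8 = -4 + (⅛)*842383196 = -4 + 210595799/2 = 210595791/2 ≈ 1.0530e+8)
z(P) = 4/(-9 + 2*P³) (z(P) = 4/(-9 + P²*(P + P)) = 4/(-9 + P²*(2*P)) = 4/(-9 + 2*P³))
1/(z(-7*F(-3)) + h) = 1/(4/(-9 + 2*(-7*(-3 - 3))³) + 210595791/2) = 1/(4/(-9 + 2*(-7*(-6))³) + 210595791/2) = 1/(4/(-9 + 2*42³) + 210595791/2) = 1/(4/(-9 + 2*74088) + 210595791/2) = 1/(4/(-9 + 148176) + 210595791/2) = 1/(4/148167 + 210595791/2) = 1/(31203346565105/296334) = 296334/31203346565105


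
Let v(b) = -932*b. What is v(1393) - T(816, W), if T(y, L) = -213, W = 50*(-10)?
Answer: -1298063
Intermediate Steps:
W = -500
v(1393) - T(816, W) = -932*1393 - 1*(-213) = -1298276 + 213 = -1298063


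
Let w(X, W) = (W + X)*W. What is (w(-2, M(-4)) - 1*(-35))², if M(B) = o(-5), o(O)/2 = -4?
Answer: 13225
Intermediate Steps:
o(O) = -8 (o(O) = 2*(-4) = -8)
M(B) = -8
w(X, W) = W*(W + X)
(w(-2, M(-4)) - 1*(-35))² = (-8*(-8 - 2) - 1*(-35))² = (-8*(-10) + 35)² = (80 + 35)² = 115² = 13225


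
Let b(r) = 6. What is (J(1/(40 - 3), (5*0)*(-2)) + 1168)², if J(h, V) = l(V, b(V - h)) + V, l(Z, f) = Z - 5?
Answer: 1352569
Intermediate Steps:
l(Z, f) = -5 + Z
J(h, V) = -5 + 2*V (J(h, V) = (-5 + V) + V = -5 + 2*V)
(J(1/(40 - 3), (5*0)*(-2)) + 1168)² = ((-5 + 2*((5*0)*(-2))) + 1168)² = ((-5 + 2*(0*(-2))) + 1168)² = ((-5 + 2*0) + 1168)² = ((-5 + 0) + 1168)² = (-5 + 1168)² = 1163² = 1352569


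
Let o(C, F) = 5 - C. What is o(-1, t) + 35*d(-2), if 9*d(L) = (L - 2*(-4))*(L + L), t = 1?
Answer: -262/3 ≈ -87.333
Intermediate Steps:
d(L) = 2*L*(8 + L)/9 (d(L) = ((L - 2*(-4))*(L + L))/9 = ((L + 8)*(2*L))/9 = ((8 + L)*(2*L))/9 = (2*L*(8 + L))/9 = 2*L*(8 + L)/9)
o(-1, t) + 35*d(-2) = (5 - 1*(-1)) + 35*((2/9)*(-2)*(8 - 2)) = (5 + 1) + 35*((2/9)*(-2)*6) = 6 + 35*(-8/3) = 6 - 280/3 = -262/3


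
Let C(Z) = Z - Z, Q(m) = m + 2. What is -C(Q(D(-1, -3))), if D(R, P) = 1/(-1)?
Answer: 0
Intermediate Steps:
D(R, P) = -1
Q(m) = 2 + m
C(Z) = 0
-C(Q(D(-1, -3))) = -1*0 = 0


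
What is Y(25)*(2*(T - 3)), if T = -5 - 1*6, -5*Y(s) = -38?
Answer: -1064/5 ≈ -212.80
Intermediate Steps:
Y(s) = 38/5 (Y(s) = -1/5*(-38) = 38/5)
T = -11 (T = -5 - 6 = -11)
Y(25)*(2*(T - 3)) = 38*(2*(-11 - 3))/5 = 38*(2*(-14))/5 = (38/5)*(-28) = -1064/5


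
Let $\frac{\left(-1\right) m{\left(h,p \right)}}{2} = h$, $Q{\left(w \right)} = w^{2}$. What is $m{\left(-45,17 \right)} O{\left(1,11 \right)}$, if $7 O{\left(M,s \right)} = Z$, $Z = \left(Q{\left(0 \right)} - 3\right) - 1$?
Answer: $- \frac{360}{7} \approx -51.429$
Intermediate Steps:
$m{\left(h,p \right)} = - 2 h$
$Z = -4$ ($Z = \left(0^{2} - 3\right) - 1 = \left(0 - 3\right) - 1 = -3 - 1 = -4$)
$O{\left(M,s \right)} = - \frac{4}{7}$ ($O{\left(M,s \right)} = \frac{1}{7} \left(-4\right) = - \frac{4}{7}$)
$m{\left(-45,17 \right)} O{\left(1,11 \right)} = \left(-2\right) \left(-45\right) \left(- \frac{4}{7}\right) = 90 \left(- \frac{4}{7}\right) = - \frac{360}{7}$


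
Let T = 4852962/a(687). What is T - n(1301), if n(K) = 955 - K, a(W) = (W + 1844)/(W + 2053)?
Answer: 13297991606/2531 ≈ 5.2540e+6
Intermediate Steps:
a(W) = (1844 + W)/(2053 + W)
T = 13297115880/2531 (T = 4852962/(((1844 + 687)/(2053 + 687))) = 4852962/((2531/2740)) = 4852962/(((1/2740)*2531)) = 4852962/(2531/2740) = 4852962*(2740/2531) = 13297115880/2531 ≈ 5.2537e+6)
T - n(1301) = 13297115880/2531 - (955 - 1*1301) = 13297115880/2531 - (955 - 1301) = 13297115880/2531 - 1*(-346) = 13297115880/2531 + 346 = 13297991606/2531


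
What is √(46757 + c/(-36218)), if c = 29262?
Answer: √15333033035138/18109 ≈ 216.23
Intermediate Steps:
√(46757 + c/(-36218)) = √(46757 + 29262/(-36218)) = √(46757 + 29262*(-1/36218)) = √(46757 - 14631/18109) = √(846707882/18109) = √15333033035138/18109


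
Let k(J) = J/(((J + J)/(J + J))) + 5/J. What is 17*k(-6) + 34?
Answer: -493/6 ≈ -82.167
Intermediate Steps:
k(J) = J + 5/J (k(J) = J/(((2*J)/((2*J)))) + 5/J = J/(((2*J)*(1/(2*J)))) + 5/J = J/1 + 5/J = J*1 + 5/J = J + 5/J)
17*k(-6) + 34 = 17*(-6 + 5/(-6)) + 34 = 17*(-6 + 5*(-⅙)) + 34 = 17*(-6 - ⅚) + 34 = 17*(-41/6) + 34 = -697/6 + 34 = -493/6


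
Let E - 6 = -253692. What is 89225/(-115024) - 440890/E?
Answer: 14038899005/14589989232 ≈ 0.96223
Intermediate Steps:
E = -253686 (E = 6 - 253692 = -253686)
89225/(-115024) - 440890/E = 89225/(-115024) - 440890/(-253686) = 89225*(-1/115024) - 440890*(-1/253686) = -89225/115024 + 220445/126843 = 14038899005/14589989232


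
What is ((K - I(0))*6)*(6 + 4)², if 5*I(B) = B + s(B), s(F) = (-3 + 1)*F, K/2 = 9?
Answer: 10800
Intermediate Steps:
K = 18 (K = 2*9 = 18)
s(F) = -2*F
I(B) = -B/5 (I(B) = (B - 2*B)/5 = (-B)/5 = -B/5)
((K - I(0))*6)*(6 + 4)² = ((18 - (-1)*0/5)*6)*(6 + 4)² = ((18 - 1*0)*6)*10² = ((18 + 0)*6)*100 = (18*6)*100 = 108*100 = 10800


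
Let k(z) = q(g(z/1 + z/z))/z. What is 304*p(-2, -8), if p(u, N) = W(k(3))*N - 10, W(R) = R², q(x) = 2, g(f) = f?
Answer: -37088/9 ≈ -4120.9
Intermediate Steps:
k(z) = 2/z
p(u, N) = -10 + 4*N/9 (p(u, N) = (2/3)²*N - 10 = (2*(⅓))²*N - 10 = (⅔)²*N - 10 = 4*N/9 - 10 = -10 + 4*N/9)
304*p(-2, -8) = 304*(-10 + (4/9)*(-8)) = 304*(-10 - 32/9) = 304*(-122/9) = -37088/9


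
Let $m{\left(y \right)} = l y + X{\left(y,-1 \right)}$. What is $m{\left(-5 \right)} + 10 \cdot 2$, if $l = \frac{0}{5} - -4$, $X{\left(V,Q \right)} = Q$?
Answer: $-1$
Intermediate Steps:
$l = 4$ ($l = 0 \cdot \frac{1}{5} + 4 = 0 + 4 = 4$)
$m{\left(y \right)} = -1 + 4 y$ ($m{\left(y \right)} = 4 y - 1 = -1 + 4 y$)
$m{\left(-5 \right)} + 10 \cdot 2 = \left(-1 + 4 \left(-5\right)\right) + 10 \cdot 2 = \left(-1 - 20\right) + 20 = -21 + 20 = -1$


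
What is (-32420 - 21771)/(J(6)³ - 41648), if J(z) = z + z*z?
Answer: -54191/32440 ≈ -1.6705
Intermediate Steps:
J(z) = z + z²
(-32420 - 21771)/(J(6)³ - 41648) = (-32420 - 21771)/((6*(1 + 6))³ - 41648) = -54191/((6*7)³ - 41648) = -54191/(42³ - 41648) = -54191/(74088 - 41648) = -54191/32440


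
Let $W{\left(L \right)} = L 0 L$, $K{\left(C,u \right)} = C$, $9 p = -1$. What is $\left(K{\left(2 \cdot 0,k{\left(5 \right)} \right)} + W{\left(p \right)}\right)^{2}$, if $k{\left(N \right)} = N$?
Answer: $0$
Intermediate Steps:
$p = - \frac{1}{9}$ ($p = \frac{1}{9} \left(-1\right) = - \frac{1}{9} \approx -0.11111$)
$W{\left(L \right)} = 0$ ($W{\left(L \right)} = 0 L = 0$)
$\left(K{\left(2 \cdot 0,k{\left(5 \right)} \right)} + W{\left(p \right)}\right)^{2} = \left(2 \cdot 0 + 0\right)^{2} = \left(0 + 0\right)^{2} = 0^{2} = 0$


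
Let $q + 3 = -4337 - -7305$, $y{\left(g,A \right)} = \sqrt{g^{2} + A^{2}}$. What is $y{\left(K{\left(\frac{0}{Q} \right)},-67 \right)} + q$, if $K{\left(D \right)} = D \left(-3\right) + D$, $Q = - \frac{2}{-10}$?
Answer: $3032$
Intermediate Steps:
$Q = \frac{1}{5}$ ($Q = \left(-2\right) \left(- \frac{1}{10}\right) = \frac{1}{5} \approx 0.2$)
$K{\left(D \right)} = - 2 D$ ($K{\left(D \right)} = - 3 D + D = - 2 D$)
$y{\left(g,A \right)} = \sqrt{A^{2} + g^{2}}$
$q = 2965$ ($q = -3 - -2968 = -3 + \left(-4337 + 7305\right) = -3 + 2968 = 2965$)
$y{\left(K{\left(\frac{0}{Q} \right)},-67 \right)} + q = \sqrt{\left(-67\right)^{2} + \left(- 2 \cdot 0 \frac{1}{\frac{1}{5}}\right)^{2}} + 2965 = \sqrt{4489 + \left(- 2 \cdot 0 \cdot 5\right)^{2}} + 2965 = \sqrt{4489 + \left(\left(-2\right) 0\right)^{2}} + 2965 = \sqrt{4489 + 0^{2}} + 2965 = \sqrt{4489 + 0} + 2965 = \sqrt{4489} + 2965 = 67 + 2965 = 3032$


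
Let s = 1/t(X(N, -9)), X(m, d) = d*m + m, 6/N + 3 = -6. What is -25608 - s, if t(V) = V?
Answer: -409731/16 ≈ -25608.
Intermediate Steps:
N = -2/3 (N = 6/(-3 - 6) = 6/(-9) = 6*(-1/9) = -2/3 ≈ -0.66667)
X(m, d) = m + d*m
s = 3/16 (s = 1/(-2*(1 - 9)/3) = 1/(-2/3*(-8)) = 1/(16/3) = 3/16 ≈ 0.18750)
-25608 - s = -25608 - 1*3/16 = -25608 - 3/16 = -409731/16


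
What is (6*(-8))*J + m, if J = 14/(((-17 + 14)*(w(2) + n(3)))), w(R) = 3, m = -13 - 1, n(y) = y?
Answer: 70/3 ≈ 23.333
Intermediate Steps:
m = -14
J = -7/9 (J = 14/(((-17 + 14)*(3 + 3))) = 14/((-3*6)) = 14/(-18) = 14*(-1/18) = -7/9 ≈ -0.77778)
(6*(-8))*J + m = (6*(-8))*(-7/9) - 14 = -48*(-7/9) - 14 = 112/3 - 14 = 70/3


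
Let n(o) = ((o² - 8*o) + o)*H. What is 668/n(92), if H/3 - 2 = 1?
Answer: 167/17595 ≈ 0.0094913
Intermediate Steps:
H = 9 (H = 6 + 3*1 = 6 + 3 = 9)
n(o) = -63*o + 9*o² (n(o) = ((o² - 8*o) + o)*9 = (o² - 7*o)*9 = -63*o + 9*o²)
668/n(92) = 668/((9*92*(-7 + 92))) = 668/((9*92*85)) = 668/70380 = 668*(1/70380) = 167/17595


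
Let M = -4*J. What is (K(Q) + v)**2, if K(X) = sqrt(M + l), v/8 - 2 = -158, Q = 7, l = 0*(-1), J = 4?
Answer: 1557488 - 9984*I ≈ 1.5575e+6 - 9984.0*I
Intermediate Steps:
l = 0
v = -1248 (v = 16 + 8*(-158) = 16 - 1264 = -1248)
M = -16 (M = -4*4 = -16)
K(X) = 4*I (K(X) = sqrt(-16 + 0) = sqrt(-16) = 4*I)
(K(Q) + v)**2 = (4*I - 1248)**2 = (-1248 + 4*I)**2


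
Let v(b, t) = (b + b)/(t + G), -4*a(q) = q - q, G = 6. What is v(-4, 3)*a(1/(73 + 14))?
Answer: 0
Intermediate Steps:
a(q) = 0 (a(q) = -(q - q)/4 = -1/4*0 = 0)
v(b, t) = 2*b/(6 + t) (v(b, t) = (b + b)/(t + 6) = (2*b)/(6 + t) = 2*b/(6 + t))
v(-4, 3)*a(1/(73 + 14)) = (2*(-4)/(6 + 3))*0 = (2*(-4)/9)*0 = (2*(-4)*(1/9))*0 = -8/9*0 = 0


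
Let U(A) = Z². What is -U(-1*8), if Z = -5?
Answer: -25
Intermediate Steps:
U(A) = 25 (U(A) = (-5)² = 25)
-U(-1*8) = -1*25 = -25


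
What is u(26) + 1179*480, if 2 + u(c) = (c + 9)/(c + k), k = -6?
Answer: 2263679/4 ≈ 5.6592e+5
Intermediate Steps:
u(c) = -2 + (9 + c)/(-6 + c) (u(c) = -2 + (c + 9)/(c - 6) = -2 + (9 + c)/(-6 + c))
u(26) + 1179*480 = (21 - 1*26)/(-6 + 26) + 1179*480 = (21 - 26)/20 + 565920 = (1/20)*(-5) + 565920 = -¼ + 565920 = 2263679/4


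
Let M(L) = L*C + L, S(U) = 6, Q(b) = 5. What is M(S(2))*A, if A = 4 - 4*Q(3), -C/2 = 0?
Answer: -96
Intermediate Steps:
C = 0 (C = -2*0 = 0)
M(L) = L (M(L) = L*0 + L = 0 + L = L)
A = -16 (A = 4 - 4*5 = 4 - 20 = -16)
M(S(2))*A = 6*(-16) = -96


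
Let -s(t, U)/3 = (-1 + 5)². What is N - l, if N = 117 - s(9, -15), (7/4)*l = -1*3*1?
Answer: 1167/7 ≈ 166.71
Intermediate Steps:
s(t, U) = -48 (s(t, U) = -3*(-1 + 5)² = -3*4² = -3*16 = -48)
l = -12/7 (l = 4*(-1*3*1)/7 = 4*(-3*1)/7 = (4/7)*(-3) = -12/7 ≈ -1.7143)
N = 165 (N = 117 - 1*(-48) = 117 + 48 = 165)
N - l = 165 - 1*(-12/7) = 165 + 12/7 = 1167/7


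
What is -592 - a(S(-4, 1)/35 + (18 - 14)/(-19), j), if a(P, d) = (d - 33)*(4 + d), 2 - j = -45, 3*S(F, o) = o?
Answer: -1306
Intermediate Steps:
S(F, o) = o/3
j = 47 (j = 2 - 1*(-45) = 2 + 45 = 47)
a(P, d) = (-33 + d)*(4 + d)
-592 - a(S(-4, 1)/35 + (18 - 14)/(-19), j) = -592 - (-132 + 47² - 29*47) = -592 - (-132 + 2209 - 1363) = -592 - 1*714 = -592 - 714 = -1306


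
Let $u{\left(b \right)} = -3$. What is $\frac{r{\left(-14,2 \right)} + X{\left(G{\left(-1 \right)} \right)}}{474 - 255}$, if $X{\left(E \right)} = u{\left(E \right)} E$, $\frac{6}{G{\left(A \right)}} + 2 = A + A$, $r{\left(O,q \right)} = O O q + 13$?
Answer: $\frac{273}{146} \approx 1.8699$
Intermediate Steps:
$r{\left(O,q \right)} = 13 + q O^{2}$ ($r{\left(O,q \right)} = O^{2} q + 13 = q O^{2} + 13 = 13 + q O^{2}$)
$G{\left(A \right)} = \frac{6}{-2 + 2 A}$ ($G{\left(A \right)} = \frac{6}{-2 + \left(A + A\right)} = \frac{6}{-2 + 2 A}$)
$X{\left(E \right)} = - 3 E$
$\frac{r{\left(-14,2 \right)} + X{\left(G{\left(-1 \right)} \right)}}{474 - 255} = \frac{\left(13 + 2 \left(-14\right)^{2}\right) - 3 \frac{3}{-1 - 1}}{474 - 255} = \frac{\left(13 + 2 \cdot 196\right) - 3 \frac{3}{-2}}{219} = \left(\left(13 + 392\right) - 3 \cdot 3 \left(- \frac{1}{2}\right)\right) \frac{1}{219} = \left(405 - - \frac{9}{2}\right) \frac{1}{219} = \left(405 + \frac{9}{2}\right) \frac{1}{219} = \frac{819}{2} \cdot \frac{1}{219} = \frac{273}{146}$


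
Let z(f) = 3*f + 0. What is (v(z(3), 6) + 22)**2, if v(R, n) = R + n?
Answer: 1369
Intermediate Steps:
z(f) = 3*f
(v(z(3), 6) + 22)**2 = ((3*3 + 6) + 22)**2 = ((9 + 6) + 22)**2 = (15 + 22)**2 = 37**2 = 1369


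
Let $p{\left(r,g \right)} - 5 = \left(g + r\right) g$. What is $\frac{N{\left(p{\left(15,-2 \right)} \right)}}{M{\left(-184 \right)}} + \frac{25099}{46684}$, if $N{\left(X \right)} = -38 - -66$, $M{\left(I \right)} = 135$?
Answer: $\frac{4695517}{6302340} \approx 0.74504$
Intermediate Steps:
$p{\left(r,g \right)} = 5 + g \left(g + r\right)$ ($p{\left(r,g \right)} = 5 + \left(g + r\right) g = 5 + g \left(g + r\right)$)
$N{\left(X \right)} = 28$ ($N{\left(X \right)} = -38 + 66 = 28$)
$\frac{N{\left(p{\left(15,-2 \right)} \right)}}{M{\left(-184 \right)}} + \frac{25099}{46684} = \frac{28}{135} + \frac{25099}{46684} = \frac{4695517}{6302340}$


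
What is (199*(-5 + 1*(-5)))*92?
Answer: -183080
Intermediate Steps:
(199*(-5 + 1*(-5)))*92 = (199*(-5 - 5))*92 = (199*(-10))*92 = -1990*92 = -183080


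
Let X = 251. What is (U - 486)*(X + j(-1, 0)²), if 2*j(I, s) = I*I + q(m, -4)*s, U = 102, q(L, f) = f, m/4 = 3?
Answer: -96480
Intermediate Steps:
m = 12 (m = 4*3 = 12)
j(I, s) = I²/2 - 2*s (j(I, s) = (I*I - 4*s)/2 = (I² - 4*s)/2 = I²/2 - 2*s)
(U - 486)*(X + j(-1, 0)²) = (102 - 486)*(251 + ((½)*(-1)² - 2*0)²) = -384*(251 + ((½)*1 + 0)²) = -384*(251 + (½ + 0)²) = -384*(251 + (½)²) = -384*(251 + ¼) = -384*1005/4 = -96480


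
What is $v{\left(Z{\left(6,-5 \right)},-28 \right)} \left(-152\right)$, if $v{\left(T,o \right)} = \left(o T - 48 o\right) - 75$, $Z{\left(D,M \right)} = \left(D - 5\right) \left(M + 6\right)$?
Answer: $-188632$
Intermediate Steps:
$Z{\left(D,M \right)} = \left(-5 + D\right) \left(6 + M\right)$
$v{\left(T,o \right)} = -75 - 48 o + T o$ ($v{\left(T,o \right)} = \left(T o - 48 o\right) - 75 = \left(- 48 o + T o\right) - 75 = -75 - 48 o + T o$)
$v{\left(Z{\left(6,-5 \right)},-28 \right)} \left(-152\right) = \left(-75 - -1344 + \left(-30 - -25 + 6 \cdot 6 + 6 \left(-5\right)\right) \left(-28\right)\right) \left(-152\right) = \left(-75 + 1344 + \left(-30 + 25 + 36 - 30\right) \left(-28\right)\right) \left(-152\right) = \left(-75 + 1344 + 1 \left(-28\right)\right) \left(-152\right) = \left(-75 + 1344 - 28\right) \left(-152\right) = 1241 \left(-152\right) = -188632$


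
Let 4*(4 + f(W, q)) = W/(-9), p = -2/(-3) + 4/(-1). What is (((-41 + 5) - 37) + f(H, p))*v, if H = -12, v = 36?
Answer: -2760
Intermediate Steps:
p = -10/3 (p = -2*(-⅓) + 4*(-1) = ⅔ - 4 = -10/3 ≈ -3.3333)
f(W, q) = -4 - W/36 (f(W, q) = -4 + (W/(-9))/4 = -4 + (W*(-⅑))/4 = -4 + (-W/9)/4 = -4 - W/36)
(((-41 + 5) - 37) + f(H, p))*v = (((-41 + 5) - 37) + (-4 - 1/36*(-12)))*36 = ((-36 - 37) + (-4 + ⅓))*36 = (-73 - 11/3)*36 = -230/3*36 = -2760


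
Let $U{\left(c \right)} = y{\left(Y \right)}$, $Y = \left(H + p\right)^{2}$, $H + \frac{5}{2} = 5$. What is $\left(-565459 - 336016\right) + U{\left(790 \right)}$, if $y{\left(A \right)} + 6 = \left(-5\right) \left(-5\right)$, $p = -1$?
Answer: $-901456$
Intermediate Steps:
$H = \frac{5}{2}$ ($H = - \frac{5}{2} + 5 = \frac{5}{2} \approx 2.5$)
$Y = \frac{9}{4}$ ($Y = \left(\frac{5}{2} - 1\right)^{2} = \left(\frac{3}{2}\right)^{2} = \frac{9}{4} \approx 2.25$)
$y{\left(A \right)} = 19$ ($y{\left(A \right)} = -6 - -25 = -6 + 25 = 19$)
$U{\left(c \right)} = 19$
$\left(-565459 - 336016\right) + U{\left(790 \right)} = \left(-565459 - 336016\right) + 19 = -901475 + 19 = -901456$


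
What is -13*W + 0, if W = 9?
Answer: -117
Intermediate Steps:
-13*W + 0 = -13*9 + 0 = -117 + 0 = -117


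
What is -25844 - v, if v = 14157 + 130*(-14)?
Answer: -38181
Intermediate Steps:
v = 12337 (v = 14157 - 1820 = 12337)
-25844 - v = -25844 - 1*12337 = -25844 - 12337 = -38181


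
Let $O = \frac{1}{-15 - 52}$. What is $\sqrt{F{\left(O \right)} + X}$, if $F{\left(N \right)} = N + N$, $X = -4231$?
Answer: $\frac{i \sqrt{18993093}}{67} \approx 65.046 i$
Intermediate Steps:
$O = - \frac{1}{67}$ ($O = \frac{1}{-67} = - \frac{1}{67} \approx -0.014925$)
$F{\left(N \right)} = 2 N$
$\sqrt{F{\left(O \right)} + X} = \sqrt{2 \left(- \frac{1}{67}\right) - 4231} = \sqrt{- \frac{2}{67} - 4231} = \sqrt{- \frac{283479}{67}} = \frac{i \sqrt{18993093}}{67}$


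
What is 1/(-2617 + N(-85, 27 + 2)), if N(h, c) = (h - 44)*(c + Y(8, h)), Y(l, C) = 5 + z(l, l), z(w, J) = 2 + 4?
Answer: -1/7777 ≈ -0.00012858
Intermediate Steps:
z(w, J) = 6
Y(l, C) = 11 (Y(l, C) = 5 + 6 = 11)
N(h, c) = (-44 + h)*(11 + c) (N(h, c) = (h - 44)*(c + 11) = (-44 + h)*(11 + c))
1/(-2617 + N(-85, 27 + 2)) = 1/(-2617 + (-484 - 44*(27 + 2) + 11*(-85) + (27 + 2)*(-85))) = 1/(-2617 + (-484 - 44*29 - 935 + 29*(-85))) = 1/(-2617 + (-484 - 1276 - 935 - 2465)) = 1/(-2617 - 5160) = 1/(-7777) = -1/7777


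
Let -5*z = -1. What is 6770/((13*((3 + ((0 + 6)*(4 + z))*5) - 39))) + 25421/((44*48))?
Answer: 133457/7488 ≈ 17.823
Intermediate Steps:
z = 1/5 (z = -1/5*(-1) = 1/5 ≈ 0.20000)
6770/((13*((3 + ((0 + 6)*(4 + z))*5) - 39))) + 25421/((44*48)) = 6770/((13*((3 + ((0 + 6)*(4 + 1/5))*5) - 39))) + 25421/((44*48)) = 6770/((13*((3 + (6*(21/5))*5) - 39))) + 25421/2112 = 6770/((13*((3 + (126/5)*5) - 39))) + 25421*(1/2112) = 6770/((13*((3 + 126) - 39))) + 2311/192 = 6770/((13*(129 - 39))) + 2311/192 = 6770/((13*90)) + 2311/192 = 6770/1170 + 2311/192 = 6770*(1/1170) + 2311/192 = 677/117 + 2311/192 = 133457/7488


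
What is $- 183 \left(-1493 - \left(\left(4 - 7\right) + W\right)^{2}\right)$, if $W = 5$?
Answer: $273951$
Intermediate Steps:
$- 183 \left(-1493 - \left(\left(4 - 7\right) + W\right)^{2}\right) = - 183 \left(-1493 - \left(\left(4 - 7\right) + 5\right)^{2}\right) = - 183 \left(-1493 - \left(-3 + 5\right)^{2}\right) = - 183 \left(-1493 - 2^{2}\right) = - 183 \left(-1493 - 4\right) = \left(-183\right) \left(-1497\right) = 273951$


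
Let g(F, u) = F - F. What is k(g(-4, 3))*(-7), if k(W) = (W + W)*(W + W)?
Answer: 0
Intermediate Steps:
g(F, u) = 0
k(W) = 4*W**2 (k(W) = (2*W)*(2*W) = 4*W**2)
k(g(-4, 3))*(-7) = (4*0**2)*(-7) = (4*0)*(-7) = 0*(-7) = 0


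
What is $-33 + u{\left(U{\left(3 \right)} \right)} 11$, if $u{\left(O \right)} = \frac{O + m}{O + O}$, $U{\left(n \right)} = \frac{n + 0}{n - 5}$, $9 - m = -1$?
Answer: $- \frac{385}{6} \approx -64.167$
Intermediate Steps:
$m = 10$ ($m = 9 - -1 = 9 + 1 = 10$)
$U{\left(n \right)} = \frac{n}{-5 + n}$
$u{\left(O \right)} = \frac{10 + O}{2 O}$ ($u{\left(O \right)} = \frac{O + 10}{O + O} = \frac{10 + O}{2 O}$)
$-33 + u{\left(U{\left(3 \right)} \right)} 11 = -33 + \frac{10 + \frac{3}{-5 + 3}}{2 \frac{3}{-5 + 3}} \cdot 11 = -33 + \frac{10 + \frac{3}{-2}}{2 \frac{3}{-2}} \cdot 11 = -33 + \frac{10 + 3 \left(- \frac{1}{2}\right)}{2 \cdot 3 \left(- \frac{1}{2}\right)} 11 = -33 + \frac{10 - \frac{3}{2}}{2 \left(- \frac{3}{2}\right)} 11 = -33 + \frac{1}{2} \left(- \frac{2}{3}\right) \frac{17}{2} \cdot 11 = -33 - \frac{187}{6} = - \frac{385}{6}$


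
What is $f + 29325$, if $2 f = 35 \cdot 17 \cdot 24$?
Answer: $36465$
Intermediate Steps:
$f = 7140$ ($f = \frac{35 \cdot 17 \cdot 24}{2} = \frac{595 \cdot 24}{2} = \frac{1}{2} \cdot 14280 = 7140$)
$f + 29325 = 7140 + 29325 = 36465$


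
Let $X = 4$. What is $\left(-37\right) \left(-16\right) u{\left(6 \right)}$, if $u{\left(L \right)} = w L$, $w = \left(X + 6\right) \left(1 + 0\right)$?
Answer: $35520$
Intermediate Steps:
$w = 10$ ($w = \left(4 + 6\right) \left(1 + 0\right) = 10 \cdot 1 = 10$)
$u{\left(L \right)} = 10 L$
$\left(-37\right) \left(-16\right) u{\left(6 \right)} = \left(-37\right) \left(-16\right) 10 \cdot 6 = 592 \cdot 60 = 35520$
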